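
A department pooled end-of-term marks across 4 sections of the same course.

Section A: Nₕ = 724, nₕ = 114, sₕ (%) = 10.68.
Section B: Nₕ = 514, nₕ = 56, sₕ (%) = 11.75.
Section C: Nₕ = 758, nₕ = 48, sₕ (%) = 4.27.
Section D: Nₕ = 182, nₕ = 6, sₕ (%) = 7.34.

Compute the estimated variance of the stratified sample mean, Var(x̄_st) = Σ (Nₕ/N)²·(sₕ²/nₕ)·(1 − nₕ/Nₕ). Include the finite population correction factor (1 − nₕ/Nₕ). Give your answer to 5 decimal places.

N = 2178; Wₕ = Nₕ/N.
section A: (724/2178)²·10.68²/114·(1 − 114/724) = 0.09315160
section B: (514/2178)²·11.75²/56·(1 − 56/514) = 0.12234904
section C: (758/2178)²·4.27²/48·(1 − 48/758) = 0.04309494
section D: (182/2178)²·7.34²/6·(1 − 6/182) = 0.06063302
Sum = 0.31922859 → 0.31923.

0.31923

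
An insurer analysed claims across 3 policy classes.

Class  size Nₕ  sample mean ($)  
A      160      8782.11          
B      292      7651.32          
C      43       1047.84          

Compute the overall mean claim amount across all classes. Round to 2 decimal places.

7443.19

x̄_st = (Σ Nₕx̄ₕ) / (Σ Nₕ) = (160·8782.11 + 292·7651.32 + 43·1047.84) / 495
= 3684380.16 / 495 = 7443.1922... → 7443.19.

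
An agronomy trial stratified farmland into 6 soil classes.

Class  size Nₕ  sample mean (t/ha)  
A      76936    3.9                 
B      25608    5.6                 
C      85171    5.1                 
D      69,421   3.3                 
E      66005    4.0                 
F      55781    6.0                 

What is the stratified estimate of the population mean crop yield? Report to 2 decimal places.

4.50

N = 76936 + 25608 + 85171 + 69421 + 66005 + 55781 = 378922.
The stratified mean weights each stratum mean by its population share Nₕ/N.
Σ Nₕx̄ₕ = 76936·3.9 + 25608·5.6 + 85171·5.1 + 69421·3.3 + 66005·4.0 + 55781·6.0 = 300050.4 + 143404.8 + 434372.1 + 229089.3 + 264020 + 334686 = 1705622.6.
Divide by N: 1705622.6 / 378922 = 4.5012... → 4.50.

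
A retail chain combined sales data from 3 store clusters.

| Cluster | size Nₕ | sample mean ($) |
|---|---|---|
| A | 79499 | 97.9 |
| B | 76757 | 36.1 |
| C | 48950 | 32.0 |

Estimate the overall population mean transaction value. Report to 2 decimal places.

N = 79499 + 76757 + 48950 = 205206.
The stratified mean weights each stratum mean by its population share Nₕ/N.
Σ Nₕx̄ₕ = 79499·97.9 + 76757·36.1 + 48950·32.0 = 7782952.1 + 2770927.7 + 1566400 = 12120279.8.
Divide by N: 12120279.8 / 205206 = 59.0640... → 59.06.

59.06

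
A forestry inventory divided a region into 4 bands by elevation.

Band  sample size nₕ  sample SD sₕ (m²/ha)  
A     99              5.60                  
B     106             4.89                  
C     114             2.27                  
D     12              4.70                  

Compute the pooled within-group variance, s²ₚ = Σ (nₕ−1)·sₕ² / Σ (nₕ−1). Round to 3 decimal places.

A: (99−1)·5.60² = 98·31.36 = 3073.28
B: (106−1)·4.89² = 105·23.9121 = 2510.7705
C: (114−1)·2.27² = 113·5.1529 = 582.2777
D: (12−1)·4.70² = 11·22.09 = 242.99
Numerator = 6409.3182; denominator = Σ(nₕ−1) = 327.
s²ₚ = 6409.3182/327 = 19.60036... → 19.600.

19.600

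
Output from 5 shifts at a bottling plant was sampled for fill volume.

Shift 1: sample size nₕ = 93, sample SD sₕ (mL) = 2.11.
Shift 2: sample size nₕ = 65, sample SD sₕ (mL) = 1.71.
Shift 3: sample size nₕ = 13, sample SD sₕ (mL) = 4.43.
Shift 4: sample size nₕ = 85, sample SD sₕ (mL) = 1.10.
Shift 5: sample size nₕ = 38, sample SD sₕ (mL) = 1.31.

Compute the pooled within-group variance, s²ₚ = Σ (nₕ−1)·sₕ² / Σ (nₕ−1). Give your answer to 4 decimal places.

1: (93−1)·2.11² = 92·4.4521 = 409.5932
2: (65−1)·1.71² = 64·2.9241 = 187.1424
3: (13−1)·4.43² = 12·19.6249 = 235.4988
4: (85−1)·1.10² = 84·1.21 = 101.64
5: (38−1)·1.31² = 37·1.7161 = 63.4957
Numerator = 997.3701; denominator = Σ(nₕ−1) = 289.
s²ₚ = 997.3701/289 = 3.451108... → 3.4511.

3.4511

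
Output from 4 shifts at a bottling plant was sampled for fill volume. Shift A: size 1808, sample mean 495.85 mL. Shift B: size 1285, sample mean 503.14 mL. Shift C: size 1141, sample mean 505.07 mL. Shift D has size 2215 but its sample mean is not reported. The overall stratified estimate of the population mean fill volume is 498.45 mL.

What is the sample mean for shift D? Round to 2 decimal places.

N = 1808 + 1285 + 1141 + 2215 = 6449.
Overall total = μ·N = 498.45·6449 = 3214504.05.
Subtract the known strata: 1808·495.85 + 1285·503.14 + 1141·505.07 = 2119316.57.
Remaining total for shift D: 3214504.05 − 2119316.57 = 1095187.48.
Divide by its size: 1095187.48 / 2215 = 494.4413... → 494.44.

494.44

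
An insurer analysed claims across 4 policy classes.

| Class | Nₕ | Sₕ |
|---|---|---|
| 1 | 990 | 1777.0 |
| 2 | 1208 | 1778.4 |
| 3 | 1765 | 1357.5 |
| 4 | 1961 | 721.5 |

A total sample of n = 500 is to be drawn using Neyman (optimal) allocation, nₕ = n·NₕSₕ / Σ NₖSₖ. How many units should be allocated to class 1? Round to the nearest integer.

114

Σ NₕSₕ = 990·1777.0 + 1208·1778.4 + 1765·1357.5 + 1961·721.5 = 7718386.2.
Share for 1: 1759230/7718386.2 = 0.22793.
n_1 = 500 × 0.22793 = 113.964... → 114.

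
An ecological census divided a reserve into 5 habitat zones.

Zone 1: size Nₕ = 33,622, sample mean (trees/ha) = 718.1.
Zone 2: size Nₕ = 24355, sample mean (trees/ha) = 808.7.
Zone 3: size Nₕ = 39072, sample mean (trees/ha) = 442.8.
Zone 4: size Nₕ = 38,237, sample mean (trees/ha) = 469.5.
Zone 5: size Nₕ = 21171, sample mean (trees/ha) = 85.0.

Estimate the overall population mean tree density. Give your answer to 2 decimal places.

517.03

x̄_st = (Σ Nₕx̄ₕ) / (Σ Nₕ) = (33622·718.1 + 24355·808.7 + 39072·442.8 + 38237·469.5 + 21171·85.0) / 156457
= 80892734.8 / 156457 = 517.0285... → 517.03.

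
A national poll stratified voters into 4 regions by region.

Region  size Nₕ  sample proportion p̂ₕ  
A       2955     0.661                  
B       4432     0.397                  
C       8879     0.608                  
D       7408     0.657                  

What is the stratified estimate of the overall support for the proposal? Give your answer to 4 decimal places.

Wₕ = Nₕ/N with N = 23674: 0.1248, 0.1872, 0.3751, 0.3129.
p̂_st = 0.1248·0.661 + 0.1872·0.397 + 0.3751·0.608 + 0.3129·0.657 ≈ 0.590447... → 0.5904.

0.5904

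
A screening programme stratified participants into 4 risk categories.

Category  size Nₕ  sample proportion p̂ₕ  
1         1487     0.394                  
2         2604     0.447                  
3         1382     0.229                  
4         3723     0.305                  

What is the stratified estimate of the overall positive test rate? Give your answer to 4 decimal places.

0.3482

N = 1487 + 2604 + 1382 + 3723 = 9196.
Overall proportion = Σ (Nₕ/N)·p̂ₕ.
Σ Nₕp̂ₕ = 585.878 + 1163.988 + 316.478 + 1135.515 = 3201.859.
3201.859 / 9196 = 0.348180... → 0.3482.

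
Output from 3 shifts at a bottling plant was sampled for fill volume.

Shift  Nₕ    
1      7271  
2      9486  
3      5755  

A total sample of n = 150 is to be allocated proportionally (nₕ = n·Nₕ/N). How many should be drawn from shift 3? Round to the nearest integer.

Share of shift 3 = 5755/22512 = 0.25564.
Allocate 150 × 0.25564 = 38.346... → 38.

38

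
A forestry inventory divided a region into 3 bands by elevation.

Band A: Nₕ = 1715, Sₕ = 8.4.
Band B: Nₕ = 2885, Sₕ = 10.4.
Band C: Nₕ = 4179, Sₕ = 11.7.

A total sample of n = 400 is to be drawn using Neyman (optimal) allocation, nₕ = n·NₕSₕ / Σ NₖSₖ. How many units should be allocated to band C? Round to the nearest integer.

Σ NₕSₕ = 1715·8.4 + 2885·10.4 + 4179·11.7 = 93304.3.
Share for C: 48894.3/93304.3 = 0.52403.
n_C = 400 × 0.52403 = 209.612... → 210.

210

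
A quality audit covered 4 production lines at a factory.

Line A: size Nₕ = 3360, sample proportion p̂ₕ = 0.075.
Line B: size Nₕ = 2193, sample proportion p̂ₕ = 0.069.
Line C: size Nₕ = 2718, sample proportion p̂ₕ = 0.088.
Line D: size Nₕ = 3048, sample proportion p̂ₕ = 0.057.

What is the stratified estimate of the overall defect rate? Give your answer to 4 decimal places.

N = 3360 + 2193 + 2718 + 3048 = 11319.
Overall proportion = Σ (Nₕ/N)·p̂ₕ.
Σ Nₕp̂ₕ = 252 + 151.317 + 239.184 + 173.736 = 816.237.
816.237 / 11319 = 0.072112... → 0.0721.

0.0721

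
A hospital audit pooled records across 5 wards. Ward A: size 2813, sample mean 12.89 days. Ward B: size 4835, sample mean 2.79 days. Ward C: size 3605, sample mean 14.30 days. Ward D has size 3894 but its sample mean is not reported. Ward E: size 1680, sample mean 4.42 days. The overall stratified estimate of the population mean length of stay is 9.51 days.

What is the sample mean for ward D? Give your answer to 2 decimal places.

13.17

N = 2813 + 4835 + 3605 + 3894 + 1680 = 16827.
Overall total = μ·N = 9.51·16827 = 160024.77.
Subtract the known strata: 2813·12.89 + 4835·2.79 + 3605·14.30 + 1680·4.42 = 108726.32.
Remaining total for ward D: 160024.77 − 108726.32 = 51298.45.
Divide by its size: 51298.45 / 3894 = 13.1737... → 13.17.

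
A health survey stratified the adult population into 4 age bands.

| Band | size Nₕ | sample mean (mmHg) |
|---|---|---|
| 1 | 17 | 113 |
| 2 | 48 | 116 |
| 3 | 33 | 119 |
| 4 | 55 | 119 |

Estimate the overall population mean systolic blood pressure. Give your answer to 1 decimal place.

N = 153; weights Wₕ = Nₕ/N = (0.1111, 0.3137, 0.2157, 0.3595).
x̄_st = Σ Wₕ·x̄ₕ = 0.1111·113 + 0.3137·116 + 0.2157·119 + 0.3595·119 ≈ 117.392...
→ 117.4.

117.4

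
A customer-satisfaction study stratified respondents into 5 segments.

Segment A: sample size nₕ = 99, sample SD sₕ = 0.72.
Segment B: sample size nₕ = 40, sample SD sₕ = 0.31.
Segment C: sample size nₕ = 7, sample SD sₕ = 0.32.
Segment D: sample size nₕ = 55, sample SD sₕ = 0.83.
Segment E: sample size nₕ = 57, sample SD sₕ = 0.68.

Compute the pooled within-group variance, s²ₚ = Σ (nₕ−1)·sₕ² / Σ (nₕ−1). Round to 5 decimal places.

A: (99−1)·0.72² = 98·0.5184 = 50.8032
B: (40−1)·0.31² = 39·0.0961 = 3.7479
C: (7−1)·0.32² = 6·0.1024 = 0.6144
D: (55−1)·0.83² = 54·0.6889 = 37.2006
E: (57−1)·0.68² = 56·0.4624 = 25.8944
Numerator = 118.2605; denominator = Σ(nₕ−1) = 253.
s²ₚ = 118.2605/253 = 0.4674328... → 0.46743.

0.46743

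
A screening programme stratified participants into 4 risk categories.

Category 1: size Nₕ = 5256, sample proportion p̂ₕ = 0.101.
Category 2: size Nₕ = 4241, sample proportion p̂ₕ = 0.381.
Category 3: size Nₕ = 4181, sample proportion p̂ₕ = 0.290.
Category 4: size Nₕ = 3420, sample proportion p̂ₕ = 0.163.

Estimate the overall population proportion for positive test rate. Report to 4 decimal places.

N = 5256 + 4241 + 4181 + 3420 = 17098.
Overall proportion = Σ (Nₕ/N)·p̂ₕ.
Σ Nₕp̂ₕ = 530.856 + 1615.821 + 1212.49 + 557.46 = 3916.627.
3916.627 / 17098 = 0.229069... → 0.2291.

0.2291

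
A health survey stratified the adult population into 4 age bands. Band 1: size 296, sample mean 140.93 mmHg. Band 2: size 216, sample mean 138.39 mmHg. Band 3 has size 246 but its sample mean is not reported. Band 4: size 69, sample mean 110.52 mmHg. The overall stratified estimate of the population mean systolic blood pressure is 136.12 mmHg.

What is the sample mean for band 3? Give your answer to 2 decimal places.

N = 296 + 216 + 246 + 69 = 827.
Overall total = μ·N = 136.12·827 = 112571.24.
Subtract the known strata: 296·140.93 + 216·138.39 + 69·110.52 = 79233.4.
Remaining total for band 3: 112571.24 − 79233.4 = 33337.84.
Divide by its size: 33337.84 / 246 = 135.5197... → 135.52.

135.52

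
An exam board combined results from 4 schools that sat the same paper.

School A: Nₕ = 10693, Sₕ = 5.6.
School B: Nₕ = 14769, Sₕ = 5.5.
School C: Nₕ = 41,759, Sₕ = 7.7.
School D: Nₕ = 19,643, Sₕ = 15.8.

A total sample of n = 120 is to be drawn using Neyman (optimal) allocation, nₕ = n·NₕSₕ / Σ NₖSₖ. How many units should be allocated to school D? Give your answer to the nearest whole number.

Σ NₕSₕ = 10693·5.6 + 14769·5.5 + 41759·7.7 + 19643·15.8 = 773014.
Share for D: 310359.4/773014 = 0.40149.
n_D = 120 × 0.40149 = 48.179... → 48.

48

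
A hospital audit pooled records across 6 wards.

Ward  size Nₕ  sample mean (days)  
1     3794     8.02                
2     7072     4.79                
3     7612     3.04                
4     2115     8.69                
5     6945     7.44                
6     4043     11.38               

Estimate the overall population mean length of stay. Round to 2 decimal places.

N = 3794 + 7072 + 7612 + 2115 + 6945 + 4043 = 31581.
The stratified mean weights each stratum mean by its population share Nₕ/N.
Σ Nₕx̄ₕ = 3794·8.02 + 7072·4.79 + 7612·3.04 + 2115·8.69 + 6945·7.44 + 4043·11.38 = 30427.88 + 33874.88 + 23140.48 + 18379.35 + 51670.8 + 46009.34 = 203502.73.
Divide by N: 203502.73 / 31581 = 6.4438... → 6.44.

6.44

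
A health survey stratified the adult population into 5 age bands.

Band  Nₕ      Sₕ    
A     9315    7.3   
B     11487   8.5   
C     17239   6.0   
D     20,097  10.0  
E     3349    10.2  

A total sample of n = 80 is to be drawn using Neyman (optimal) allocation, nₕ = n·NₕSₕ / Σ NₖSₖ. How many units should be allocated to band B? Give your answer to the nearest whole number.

Σ NₕSₕ = 9315·7.3 + 11487·8.5 + 17239·6.0 + 20097·10.0 + 3349·10.2 = 504202.8.
Share for B: 97639.5/504202.8 = 0.19365.
n_B = 80 × 0.19365 = 15.492... → 15.

15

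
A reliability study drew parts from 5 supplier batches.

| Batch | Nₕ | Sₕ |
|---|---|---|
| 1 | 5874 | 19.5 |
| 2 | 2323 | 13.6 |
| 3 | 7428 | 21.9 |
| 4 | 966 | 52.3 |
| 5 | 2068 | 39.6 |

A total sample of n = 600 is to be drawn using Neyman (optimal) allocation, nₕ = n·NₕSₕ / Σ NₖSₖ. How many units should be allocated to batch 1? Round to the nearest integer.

156

Σ NₕSₕ = 5874·19.5 + 2323·13.6 + 7428·21.9 + 966·52.3 + 2068·39.6 = 441223.6.
Share for 1: 114543/441223.6 = 0.25960.
n_1 = 600 × 0.25960 = 155.762... → 156.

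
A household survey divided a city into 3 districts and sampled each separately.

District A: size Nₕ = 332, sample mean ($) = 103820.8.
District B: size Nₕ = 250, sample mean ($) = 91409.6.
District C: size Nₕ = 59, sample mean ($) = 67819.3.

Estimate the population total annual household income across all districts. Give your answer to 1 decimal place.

A: 332·103820.8 = 34468505.6
B: 250·91409.6 = 22852400
C: 59·67819.3 = 4001338.7
τ̂ = Σ Nₕx̄ₕ = 61322244.3.

61322244.3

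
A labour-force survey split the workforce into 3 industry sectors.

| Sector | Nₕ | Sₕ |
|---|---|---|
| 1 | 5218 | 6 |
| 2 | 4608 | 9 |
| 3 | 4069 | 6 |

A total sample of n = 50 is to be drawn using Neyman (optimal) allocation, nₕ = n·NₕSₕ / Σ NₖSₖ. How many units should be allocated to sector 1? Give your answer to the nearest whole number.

16

Σ NₕSₕ = 5218·6 + 4608·9 + 4069·6 = 97194.
Share for 1: 31308/97194 = 0.32212.
n_1 = 50 × 0.32212 = 16.106... → 16.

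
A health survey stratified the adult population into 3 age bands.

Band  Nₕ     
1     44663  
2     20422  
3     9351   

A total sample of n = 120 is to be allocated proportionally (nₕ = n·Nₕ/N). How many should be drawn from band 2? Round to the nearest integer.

33

N = 44663 + 20422 + 9351 = 74436.
n_2 = 120·20422/74436 = 32.923... → 33.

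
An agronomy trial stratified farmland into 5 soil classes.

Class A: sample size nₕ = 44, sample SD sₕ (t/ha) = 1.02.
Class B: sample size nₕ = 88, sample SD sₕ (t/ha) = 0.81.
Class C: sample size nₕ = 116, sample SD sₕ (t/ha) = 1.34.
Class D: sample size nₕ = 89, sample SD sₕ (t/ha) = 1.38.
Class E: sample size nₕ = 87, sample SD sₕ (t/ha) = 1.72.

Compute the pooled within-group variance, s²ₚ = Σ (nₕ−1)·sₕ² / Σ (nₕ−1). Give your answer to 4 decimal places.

1.7430

Degrees of freedom: 43 + 87 + 115 + 88 + 86 = 419.
Σ(nₕ−1)sₕ² = 43·1.0404 + 87·0.6561 + 115·1.7956 + 88·1.9044 + 86·2.9584 = 730.3215.
s²ₚ = 730.3215 / 419 = 1.743011... → 1.7430.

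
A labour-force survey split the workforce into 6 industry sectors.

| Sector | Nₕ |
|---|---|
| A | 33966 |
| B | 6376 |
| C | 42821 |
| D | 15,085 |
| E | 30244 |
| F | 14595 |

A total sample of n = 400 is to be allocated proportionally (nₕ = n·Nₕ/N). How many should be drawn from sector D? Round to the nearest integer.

N = 33966 + 6376 + 42821 + 15085 + 30244 + 14595 = 143087.
n_D = 400·15085/143087 = 42.170... → 42.

42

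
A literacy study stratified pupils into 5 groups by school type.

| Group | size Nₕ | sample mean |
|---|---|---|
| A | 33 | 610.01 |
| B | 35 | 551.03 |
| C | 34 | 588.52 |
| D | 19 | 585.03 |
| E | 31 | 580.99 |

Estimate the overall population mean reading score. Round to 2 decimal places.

N = 33 + 35 + 34 + 19 + 31 = 152.
The stratified mean weights each stratum mean by its population share Nₕ/N.
Σ Nₕx̄ₕ = 33·610.01 + 35·551.03 + 34·588.52 + 19·585.03 + 31·580.99 = 20130.33 + 19286.05 + 20009.68 + 11115.57 + 18010.69 = 88552.32.
Divide by N: 88552.32 / 152 = 582.5811... → 582.58.

582.58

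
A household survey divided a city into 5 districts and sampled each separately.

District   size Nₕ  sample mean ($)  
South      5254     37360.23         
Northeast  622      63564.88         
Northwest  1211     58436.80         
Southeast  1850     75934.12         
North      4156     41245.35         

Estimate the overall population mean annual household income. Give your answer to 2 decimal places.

47238.12

x̄_st = (Σ Nₕx̄ₕ) / (Σ Nₕ) = (5254·37360.23 + 622·63564.88 + 1211·58436.80 + 1850·75934.12 + 4156·41245.35) / 13093
= 618488765.18 / 13093 = 47238.1246... → 47238.12.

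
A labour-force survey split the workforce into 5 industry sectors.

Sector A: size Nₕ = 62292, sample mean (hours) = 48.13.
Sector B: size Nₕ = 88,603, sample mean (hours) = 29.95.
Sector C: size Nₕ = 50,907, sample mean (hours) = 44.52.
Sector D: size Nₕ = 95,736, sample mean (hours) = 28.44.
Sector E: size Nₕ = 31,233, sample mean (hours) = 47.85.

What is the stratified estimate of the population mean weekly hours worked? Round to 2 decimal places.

36.91

N = 62292 + 88603 + 50907 + 95736 + 31233 = 328771.
Weight each subgroup mean by Nₕ/N and sum.
Σ Nₕx̄ₕ = 62292·48.13 + 88603·29.95 + 50907·44.52 + 95736·28.44 + 31233·47.85 = 2998113.96 + 2653659.85 + 2266379.64 + 2722731.84 + 1494499.05 = 12135384.34.
Divide by N: 12135384.34 / 328771 = 36.9114... → 36.91.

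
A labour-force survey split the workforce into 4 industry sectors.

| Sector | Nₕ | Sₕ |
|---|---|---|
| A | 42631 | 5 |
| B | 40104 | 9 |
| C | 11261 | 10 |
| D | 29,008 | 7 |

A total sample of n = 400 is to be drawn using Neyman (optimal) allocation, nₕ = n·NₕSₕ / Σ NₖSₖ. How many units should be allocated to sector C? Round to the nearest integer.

51

Σ NₕSₕ = 42631·5 + 40104·9 + 11261·10 + 29008·7 = 889757.
Share for C: 112610/889757 = 0.12656.
n_C = 400 × 0.12656 = 50.625... → 51.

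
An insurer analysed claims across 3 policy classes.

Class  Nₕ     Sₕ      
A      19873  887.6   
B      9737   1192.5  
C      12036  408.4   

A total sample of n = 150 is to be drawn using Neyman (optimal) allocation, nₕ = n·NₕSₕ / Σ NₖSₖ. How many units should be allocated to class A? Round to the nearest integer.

77

Σ NₕSₕ = 19873·887.6 + 9737·1192.5 + 12036·408.4 = 34166149.7.
Share for A: 17639274.8/34166149.7 = 0.51628.
n_A = 150 × 0.51628 = 77.442... → 77.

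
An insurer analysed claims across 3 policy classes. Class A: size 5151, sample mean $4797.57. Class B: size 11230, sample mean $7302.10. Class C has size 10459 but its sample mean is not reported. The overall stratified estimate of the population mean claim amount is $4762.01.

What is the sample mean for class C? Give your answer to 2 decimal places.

N = 5151 + 11230 + 10459 = 26840.
Overall total = μ·N = 4762.01·26840 = 127812348.4.
Subtract the known strata: 5151·4797.57 + 11230·7302.10 = 106714866.07.
Remaining total for class C: 127812348.4 − 106714866.07 = 21097482.33.
Divide by its size: 21097482.33 / 10459 = 2017.1606... → 2017.16.

2017.16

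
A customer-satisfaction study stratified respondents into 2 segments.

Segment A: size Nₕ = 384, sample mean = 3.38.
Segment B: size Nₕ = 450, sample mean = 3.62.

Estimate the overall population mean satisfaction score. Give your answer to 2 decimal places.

x̄_st = (Σ Nₕx̄ₕ) / (Σ Nₕ) = (384·3.38 + 450·3.62) / 834
= 2926.92 / 834 = 3.5095... → 3.51.

3.51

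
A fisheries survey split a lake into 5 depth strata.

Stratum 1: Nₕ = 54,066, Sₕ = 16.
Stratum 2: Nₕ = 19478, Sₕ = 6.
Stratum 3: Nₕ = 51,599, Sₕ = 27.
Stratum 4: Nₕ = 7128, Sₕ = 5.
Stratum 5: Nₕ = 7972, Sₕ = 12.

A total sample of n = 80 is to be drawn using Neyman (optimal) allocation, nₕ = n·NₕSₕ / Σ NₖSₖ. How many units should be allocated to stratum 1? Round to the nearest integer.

1: NₕSₕ = 54066·16 = 865056
2: NₕSₕ = 19478·6 = 116868
3: NₕSₕ = 51599·27 = 1393173
4: NₕSₕ = 7128·5 = 35640
5: NₕSₕ = 7972·12 = 95664
Σ NₕSₕ = 2506401.
n_1 = 80·865056/2506401 = 27.611... → 28.

28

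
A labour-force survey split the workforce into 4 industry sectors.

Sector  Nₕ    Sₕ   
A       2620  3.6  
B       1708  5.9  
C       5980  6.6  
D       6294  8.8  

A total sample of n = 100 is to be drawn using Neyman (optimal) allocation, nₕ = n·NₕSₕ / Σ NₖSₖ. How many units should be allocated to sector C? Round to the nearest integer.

Σ NₕSₕ = 2620·3.6 + 1708·5.9 + 5980·6.6 + 6294·8.8 = 114364.4.
Share for C: 39468/114364.4 = 0.34511.
n_C = 100 × 0.34511 = 34.511... → 35.

35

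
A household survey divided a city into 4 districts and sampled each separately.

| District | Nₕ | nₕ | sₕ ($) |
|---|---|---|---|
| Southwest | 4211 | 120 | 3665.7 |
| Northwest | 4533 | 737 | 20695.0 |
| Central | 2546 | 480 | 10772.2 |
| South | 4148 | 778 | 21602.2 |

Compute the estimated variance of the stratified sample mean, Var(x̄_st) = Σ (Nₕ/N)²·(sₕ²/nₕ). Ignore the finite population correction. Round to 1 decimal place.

108310.7

N = 15438; Wₕ = Nₕ/N.
district Southwest: (4211/15438)²·3665.7²/120 = 8331.4579
district Northwest: (4533/15438)²·20695.0²/737 = 50101.7319
district Central: (2546/15438)²·10772.2²/480 = 6575.0991
district South: (4148/15438)²·21602.2²/778 = 43302.3824
Sum = 108310.6712 → 108310.7.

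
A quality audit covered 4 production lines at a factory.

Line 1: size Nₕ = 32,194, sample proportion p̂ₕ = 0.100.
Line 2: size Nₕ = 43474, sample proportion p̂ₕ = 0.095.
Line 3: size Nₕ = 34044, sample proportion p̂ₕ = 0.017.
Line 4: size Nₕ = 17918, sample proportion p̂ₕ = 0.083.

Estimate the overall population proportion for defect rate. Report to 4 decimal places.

0.0738

Wₕ = Nₕ/N with N = 127630: 0.2522, 0.3406, 0.2667, 0.1404.
p̂_st = 0.2522·0.100 + 0.3406·0.095 + 0.2667·0.017 + 0.1404·0.083 ≈ 0.073771... → 0.0738.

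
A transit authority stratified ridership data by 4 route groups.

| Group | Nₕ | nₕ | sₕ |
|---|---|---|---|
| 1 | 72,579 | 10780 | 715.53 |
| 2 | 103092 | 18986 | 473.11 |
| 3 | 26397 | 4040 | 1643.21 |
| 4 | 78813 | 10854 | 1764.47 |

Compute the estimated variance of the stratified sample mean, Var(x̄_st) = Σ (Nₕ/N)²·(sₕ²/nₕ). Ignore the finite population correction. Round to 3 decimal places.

N = 280881; Wₕ = Nₕ/N.
group 1: (72579/280881)²·715.53²/10780 = 3.171131
group 2: (103092/280881)²·473.11²/18986 = 1.588166
group 3: (26397/280881)²·1643.21²/4040 = 5.902951
group 4: (78813/280881)²·1764.47²/10854 = 22.583421
Sum = 33.245670 → 33.246.

33.246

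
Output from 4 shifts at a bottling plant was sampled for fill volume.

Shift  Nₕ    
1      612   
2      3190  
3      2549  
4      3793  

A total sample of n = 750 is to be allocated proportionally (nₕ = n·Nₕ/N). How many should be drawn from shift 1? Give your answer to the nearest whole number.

45

N = 612 + 3190 + 2549 + 3793 = 10144.
n_1 = 750·612/10144 = 45.248... → 45.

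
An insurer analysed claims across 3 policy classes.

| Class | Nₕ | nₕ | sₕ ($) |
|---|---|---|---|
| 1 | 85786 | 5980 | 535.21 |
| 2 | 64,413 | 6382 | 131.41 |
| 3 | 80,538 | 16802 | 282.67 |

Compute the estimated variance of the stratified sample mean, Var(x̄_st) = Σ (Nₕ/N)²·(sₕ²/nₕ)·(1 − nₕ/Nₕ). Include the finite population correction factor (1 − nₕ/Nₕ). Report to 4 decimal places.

6.8083

N = 230737; Wₕ = Nₕ/N.
class 1: (85786/230737)²·535.21²/5980·(1 − 5980/85786) = 6.1597734
class 2: (64413/230737)²·131.41²/6382·(1 − 6382/64413) = 0.1899762
class 3: (80538/230737)²·282.67²/16802·(1 − 16802/80538) = 0.4585109
Sum = 6.8082604 → 6.8083.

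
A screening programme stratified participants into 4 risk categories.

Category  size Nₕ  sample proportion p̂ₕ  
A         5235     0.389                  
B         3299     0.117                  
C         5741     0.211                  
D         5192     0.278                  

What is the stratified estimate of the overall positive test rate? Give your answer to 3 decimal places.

N = 5235 + 3299 + 5741 + 5192 = 19467.
Overall proportion = Σ (Nₕ/N)·p̂ₕ.
Σ Nₕp̂ₕ = 2036.415 + 385.983 + 1211.351 + 1443.376 = 5077.125.
5077.125 / 19467 = 0.26081... → 0.261.

0.261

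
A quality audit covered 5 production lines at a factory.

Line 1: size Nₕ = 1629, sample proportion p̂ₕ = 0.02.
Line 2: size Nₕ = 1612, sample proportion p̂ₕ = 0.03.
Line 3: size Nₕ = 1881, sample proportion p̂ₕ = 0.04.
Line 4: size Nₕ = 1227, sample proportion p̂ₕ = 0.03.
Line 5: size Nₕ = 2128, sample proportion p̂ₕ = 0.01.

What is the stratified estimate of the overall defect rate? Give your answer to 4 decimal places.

N = 1629 + 1612 + 1881 + 1227 + 2128 = 8477.
Overall proportion = Σ (Nₕ/N)·p̂ₕ.
Σ Nₕp̂ₕ = 32.58 + 48.36 + 75.24 + 36.81 + 21.28 = 214.27.
214.27 / 8477 = 0.025277... → 0.0253.

0.0253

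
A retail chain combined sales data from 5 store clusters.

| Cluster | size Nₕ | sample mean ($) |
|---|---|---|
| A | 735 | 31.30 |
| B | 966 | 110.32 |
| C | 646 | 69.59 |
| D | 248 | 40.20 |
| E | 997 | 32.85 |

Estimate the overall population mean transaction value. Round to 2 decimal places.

N = 3592; weights Wₕ = Nₕ/N = (0.2046, 0.2689, 0.1798, 0.0690, 0.2776).
x̄_st = Σ Wₕ·x̄ₕ = 0.2046·31.30 + 0.2689·110.32 + 0.1798·69.59 + 0.0690·40.20 + 0.2776·32.85 ≈ 60.4819...
→ 60.48.

60.48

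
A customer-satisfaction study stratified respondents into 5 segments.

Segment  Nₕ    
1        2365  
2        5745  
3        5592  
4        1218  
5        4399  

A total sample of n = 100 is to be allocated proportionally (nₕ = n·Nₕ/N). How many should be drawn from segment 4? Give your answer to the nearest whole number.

6

N = 2365 + 5745 + 5592 + 1218 + 4399 = 19319.
n_4 = 100·1218/19319 = 6.305... → 6.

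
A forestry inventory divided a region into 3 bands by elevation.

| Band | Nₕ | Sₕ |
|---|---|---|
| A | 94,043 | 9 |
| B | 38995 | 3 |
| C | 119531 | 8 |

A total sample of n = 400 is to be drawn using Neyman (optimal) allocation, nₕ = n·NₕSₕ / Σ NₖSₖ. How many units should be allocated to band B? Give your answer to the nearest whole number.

24

A: NₕSₕ = 94043·9 = 846387
B: NₕSₕ = 38995·3 = 116985
C: NₕSₕ = 119531·8 = 956248
Σ NₕSₕ = 1919620.
n_B = 400·116985/1919620 = 24.377... → 24.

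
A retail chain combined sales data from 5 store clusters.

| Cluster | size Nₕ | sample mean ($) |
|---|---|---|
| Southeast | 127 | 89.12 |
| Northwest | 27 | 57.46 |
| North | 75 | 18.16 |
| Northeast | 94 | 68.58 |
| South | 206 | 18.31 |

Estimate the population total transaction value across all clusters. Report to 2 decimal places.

Estimate total by summing Nₕ·x̄ₕ over strata.
127·89.12 + 27·57.46 + 75·18.16 + 94·68.58 + 206·18.31 = 11318.24 + 1551.42 + 1362 + 6446.52 + 3771.86 = 24450.04.

24450.04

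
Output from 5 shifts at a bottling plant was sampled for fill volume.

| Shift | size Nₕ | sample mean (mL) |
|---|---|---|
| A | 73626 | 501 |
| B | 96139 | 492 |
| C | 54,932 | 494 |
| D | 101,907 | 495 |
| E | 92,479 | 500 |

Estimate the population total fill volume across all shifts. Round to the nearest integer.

208006887

A: 73626·501 = 36886626
B: 96139·492 = 47300388
C: 54932·494 = 27136408
D: 101907·495 = 50443965
E: 92479·500 = 46239500
τ̂ = Σ Nₕx̄ₕ = 208006887.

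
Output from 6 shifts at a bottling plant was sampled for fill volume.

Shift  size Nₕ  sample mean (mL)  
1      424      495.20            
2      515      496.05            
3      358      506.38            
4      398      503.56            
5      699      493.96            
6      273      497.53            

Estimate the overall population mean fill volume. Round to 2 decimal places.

N = 2667; weights Wₕ = Nₕ/N = (0.1590, 0.1931, 0.1342, 0.1492, 0.2621, 0.1024).
x̄_st = Σ Wₕ·x̄ₕ = 0.1590·495.20 + 0.1931·496.05 + 0.1342·506.38 + 0.1492·503.56 + 0.2621·493.96 + 0.1024·497.53 ≈ 498.0259...
→ 498.03.

498.03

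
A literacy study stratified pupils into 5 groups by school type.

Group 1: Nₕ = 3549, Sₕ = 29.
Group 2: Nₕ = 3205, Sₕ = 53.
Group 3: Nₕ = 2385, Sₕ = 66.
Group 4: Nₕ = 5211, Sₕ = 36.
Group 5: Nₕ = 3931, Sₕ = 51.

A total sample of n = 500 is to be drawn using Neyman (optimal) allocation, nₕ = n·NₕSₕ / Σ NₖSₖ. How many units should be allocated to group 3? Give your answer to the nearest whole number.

96

1: NₕSₕ = 3549·29 = 102921
2: NₕSₕ = 3205·53 = 169865
3: NₕSₕ = 2385·66 = 157410
4: NₕSₕ = 5211·36 = 187596
5: NₕSₕ = 3931·51 = 200481
Σ NₕSₕ = 818273.
n_3 = 500·157410/818273 = 96.184... → 96.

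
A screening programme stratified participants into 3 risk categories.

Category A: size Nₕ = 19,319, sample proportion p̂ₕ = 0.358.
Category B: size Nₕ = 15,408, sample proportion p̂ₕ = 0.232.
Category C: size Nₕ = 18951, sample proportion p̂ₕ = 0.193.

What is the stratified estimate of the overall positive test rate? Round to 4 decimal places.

Wₕ = Nₕ/N with N = 53678: 0.3599, 0.2870, 0.3530.
p̂_st = 0.3599·0.358 + 0.2870·0.232 + 0.3530·0.193 ≈ 0.263579... → 0.2636.

0.2636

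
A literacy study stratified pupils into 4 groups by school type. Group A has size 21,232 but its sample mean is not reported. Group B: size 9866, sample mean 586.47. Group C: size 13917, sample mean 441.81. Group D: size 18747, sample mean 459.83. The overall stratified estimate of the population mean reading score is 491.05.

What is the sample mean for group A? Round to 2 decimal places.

506.55

Σ Nₕx̄ₕ = N·μ, so 21232·x̄_A = 63762·491.05 − (9866·586.47 + 13917·441.81 + 18747·459.83).
= 31310330.1 − 20555215.8 = 10755114.3.
x̄_A = 10755114.3 / 21232 = 506.5521... → 506.55.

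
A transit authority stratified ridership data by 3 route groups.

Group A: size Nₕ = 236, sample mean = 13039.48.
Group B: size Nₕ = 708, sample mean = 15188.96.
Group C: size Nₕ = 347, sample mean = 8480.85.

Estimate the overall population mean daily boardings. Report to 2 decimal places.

12992.99

N = 1291; weights Wₕ = Nₕ/N = (0.1828, 0.5484, 0.2688).
x̄_st = Σ Wₕ·x̄ₕ = 0.1828·13039.48 + 0.5484·15188.96 + 0.2688·8480.85 ≈ 12992.9945...
→ 12992.99.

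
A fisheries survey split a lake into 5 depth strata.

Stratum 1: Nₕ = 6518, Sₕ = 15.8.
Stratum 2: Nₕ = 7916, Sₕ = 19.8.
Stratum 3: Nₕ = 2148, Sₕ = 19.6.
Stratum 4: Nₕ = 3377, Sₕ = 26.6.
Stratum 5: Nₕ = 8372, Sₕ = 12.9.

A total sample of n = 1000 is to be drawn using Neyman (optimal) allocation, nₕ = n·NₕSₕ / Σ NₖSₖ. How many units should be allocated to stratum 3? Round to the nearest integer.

1: NₕSₕ = 6518·15.8 = 102984.4
2: NₕSₕ = 7916·19.8 = 156736.8
3: NₕSₕ = 2148·19.6 = 42100.8
4: NₕSₕ = 3377·26.6 = 89828.2
5: NₕSₕ = 8372·12.9 = 107998.8
Σ NₕSₕ = 499649.
n_3 = 1000·42100.8/499649 = 84.261... → 84.

84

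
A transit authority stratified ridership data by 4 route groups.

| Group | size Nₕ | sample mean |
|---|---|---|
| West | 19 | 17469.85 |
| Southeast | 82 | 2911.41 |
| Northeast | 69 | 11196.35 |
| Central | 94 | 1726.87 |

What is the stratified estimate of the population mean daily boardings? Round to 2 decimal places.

x̄_st = (Σ Nₕx̄ₕ) / (Σ Nₕ) = (19·17469.85 + 82·2911.41 + 69·11196.35 + 94·1726.87) / 264
= 1505536.7 / 264 = 5702.7905... → 5702.79.

5702.79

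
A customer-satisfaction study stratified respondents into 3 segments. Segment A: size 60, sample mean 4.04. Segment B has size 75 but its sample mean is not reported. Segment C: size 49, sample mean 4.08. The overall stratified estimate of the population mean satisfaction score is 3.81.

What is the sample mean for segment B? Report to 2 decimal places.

N = 60 + 75 + 49 = 184.
Overall total = μ·N = 3.81·184 = 701.04.
Subtract the known strata: 60·4.04 + 49·4.08 = 442.32.
Remaining total for segment B: 701.04 − 442.32 = 258.72.
Divide by its size: 258.72 / 75 = 3.4496 → 3.45.

3.45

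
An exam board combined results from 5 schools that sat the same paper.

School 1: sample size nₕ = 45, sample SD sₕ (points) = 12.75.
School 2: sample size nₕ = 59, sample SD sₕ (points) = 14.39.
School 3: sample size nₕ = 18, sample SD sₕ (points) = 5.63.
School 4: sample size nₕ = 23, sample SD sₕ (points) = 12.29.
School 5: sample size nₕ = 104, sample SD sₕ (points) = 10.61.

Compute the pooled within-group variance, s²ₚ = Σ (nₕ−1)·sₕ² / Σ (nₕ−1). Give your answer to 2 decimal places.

141.88

Degrees of freedom: 44 + 58 + 17 + 22 + 103 = 244.
Σ(nₕ−1)sₕ² = 44·162.5625 + 58·207.0721 + 17·31.6969 + 22·151.0441 + 103·112.5721 = 34619.6756.
s²ₚ = 34619.6756 / 244 = 141.8839... → 141.88.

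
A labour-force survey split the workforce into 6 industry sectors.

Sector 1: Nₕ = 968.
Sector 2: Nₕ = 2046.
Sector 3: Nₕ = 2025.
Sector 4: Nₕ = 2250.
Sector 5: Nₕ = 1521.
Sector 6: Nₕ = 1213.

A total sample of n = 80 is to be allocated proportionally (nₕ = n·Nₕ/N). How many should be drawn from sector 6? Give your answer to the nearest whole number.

Share of sector 6 = 1213/10023 = 0.12102.
Allocate 80 × 0.12102 = 9.682... → 10.

10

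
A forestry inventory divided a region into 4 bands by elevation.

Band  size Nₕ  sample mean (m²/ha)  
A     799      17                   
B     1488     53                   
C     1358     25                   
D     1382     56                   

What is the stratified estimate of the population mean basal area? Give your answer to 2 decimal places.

40.54

N = 5027; weights Wₕ = Nₕ/N = (0.1589, 0.2960, 0.2701, 0.2749).
x̄_st = Σ Wₕ·x̄ₕ = 0.1589·17 + 0.2960·53 + 0.2701·25 + 0.2749·56 ≈ 40.5389...
→ 40.54.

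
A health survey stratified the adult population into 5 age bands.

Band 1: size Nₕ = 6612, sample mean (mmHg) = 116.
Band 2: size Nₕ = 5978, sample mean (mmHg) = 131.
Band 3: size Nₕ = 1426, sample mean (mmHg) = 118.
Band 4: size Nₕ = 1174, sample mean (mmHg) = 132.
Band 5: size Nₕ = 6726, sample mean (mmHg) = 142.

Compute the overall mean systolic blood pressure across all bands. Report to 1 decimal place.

129.1

x̄_st = (Σ Nₕx̄ₕ) / (Σ Nₕ) = (6612·116 + 5978·131 + 1426·118 + 1174·132 + 6726·142) / 21916
= 2828438 / 21916 = 129.058... → 129.1.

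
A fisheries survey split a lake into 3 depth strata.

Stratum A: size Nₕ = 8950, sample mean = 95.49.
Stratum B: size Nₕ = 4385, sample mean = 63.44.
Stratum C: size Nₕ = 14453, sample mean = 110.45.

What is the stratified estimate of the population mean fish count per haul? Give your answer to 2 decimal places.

N = 27788; weights Wₕ = Nₕ/N = (0.3221, 0.1578, 0.5201).
x̄_st = Σ Wₕ·x̄ₕ = 0.3221·95.49 + 0.1578·63.44 + 0.5201·110.45 ≈ 98.2134...
→ 98.21.

98.21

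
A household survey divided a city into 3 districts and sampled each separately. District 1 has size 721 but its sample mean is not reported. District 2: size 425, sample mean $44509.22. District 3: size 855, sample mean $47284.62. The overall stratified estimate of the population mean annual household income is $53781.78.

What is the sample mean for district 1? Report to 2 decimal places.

66952.25

Σ Nₕx̄ₕ = N·μ, so 721·x̄_1 = 2001·53781.78 − (425·44509.22 + 855·47284.62).
= 107617341.78 − 59344768.6 = 48272573.18.
x̄_1 = 48272573.18 / 721 = 66952.2513... → 66952.25.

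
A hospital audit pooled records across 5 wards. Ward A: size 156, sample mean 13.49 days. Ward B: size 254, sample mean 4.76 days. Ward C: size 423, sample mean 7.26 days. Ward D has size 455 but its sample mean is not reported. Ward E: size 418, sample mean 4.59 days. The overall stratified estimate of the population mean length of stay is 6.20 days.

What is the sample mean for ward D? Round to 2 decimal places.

5.00

N = 156 + 254 + 423 + 455 + 418 = 1706.
Overall total = μ·N = 6.20·1706 = 10577.2.
Subtract the known strata: 156·13.49 + 254·4.76 + 423·7.26 + 418·4.59 = 8303.08.
Remaining total for ward D: 10577.2 − 8303.08 = 2274.12.
Divide by its size: 2274.12 / 455 = 4.9981... → 5.00.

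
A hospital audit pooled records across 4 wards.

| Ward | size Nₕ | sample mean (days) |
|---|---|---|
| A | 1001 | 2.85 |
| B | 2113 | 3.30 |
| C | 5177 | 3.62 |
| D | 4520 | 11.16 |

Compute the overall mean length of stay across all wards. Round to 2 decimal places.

6.17

N = 12811; weights Wₕ = Nₕ/N = (0.0781, 0.1649, 0.4041, 0.3528).
x̄_st = Σ Wₕ·x̄ₕ = 0.0781·2.85 + 0.1649·3.30 + 0.4041·3.62 + 0.3528·11.16 ≈ 6.1673...
→ 6.17.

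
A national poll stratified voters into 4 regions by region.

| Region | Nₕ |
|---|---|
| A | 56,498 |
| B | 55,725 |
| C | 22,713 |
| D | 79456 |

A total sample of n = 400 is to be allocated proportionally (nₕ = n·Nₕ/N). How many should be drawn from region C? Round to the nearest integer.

Share of region C = 22713/214392 = 0.10594.
Allocate 400 × 0.10594 = 42.377... → 42.

42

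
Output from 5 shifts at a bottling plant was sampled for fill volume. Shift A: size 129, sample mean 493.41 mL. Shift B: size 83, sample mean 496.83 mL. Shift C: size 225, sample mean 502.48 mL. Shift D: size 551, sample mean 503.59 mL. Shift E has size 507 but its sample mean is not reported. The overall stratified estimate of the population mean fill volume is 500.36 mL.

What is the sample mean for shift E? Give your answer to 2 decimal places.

N = 129 + 83 + 225 + 551 + 507 = 1495.
Overall total = μ·N = 500.36·1495 = 748038.2.
Subtract the known strata: 129·493.41 + 83·496.83 + 225·502.48 + 551·503.59 = 495422.87.
Remaining total for shift E: 748038.2 − 495422.87 = 252615.33.
Divide by its size: 252615.33 / 507 = 498.2551... → 498.26.

498.26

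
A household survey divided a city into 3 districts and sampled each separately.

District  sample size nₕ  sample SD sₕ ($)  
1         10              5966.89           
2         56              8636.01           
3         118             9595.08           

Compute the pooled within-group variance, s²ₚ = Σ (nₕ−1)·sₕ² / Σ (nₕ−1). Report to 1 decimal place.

Degrees of freedom: 9 + 55 + 117 = 181.
Σ(nₕ−1)sₕ² = 9·35603776.2721 + 55·74580668.7201 + 117·92065560.2064 = 15194041310.2032.
s²ₚ = 15194041310.2032 / 181 = 83944979.614... → 83944979.6.

83944979.6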